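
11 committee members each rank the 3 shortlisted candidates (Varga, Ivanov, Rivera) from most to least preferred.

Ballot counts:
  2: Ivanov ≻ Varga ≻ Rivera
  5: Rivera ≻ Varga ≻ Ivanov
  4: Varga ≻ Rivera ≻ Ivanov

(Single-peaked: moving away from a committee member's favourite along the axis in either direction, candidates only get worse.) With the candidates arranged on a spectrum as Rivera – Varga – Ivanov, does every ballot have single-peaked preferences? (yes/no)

yes

Axis positions: Rivera=1, Varga=2, Ivanov=3.
Group 1 (peak Ivanov at position 3): ranking walks positions 3-2-1, expanding outward from the peak — single-peaked.
Group 2 (peak Rivera at position 1): ranking walks positions 1-2-3, expanding outward from the peak — single-peaked.
Group 3 (peak Varga at position 2): ranking walks positions 2-1-3, expanding outward from the peak — single-peaked.
Every ranking is single-peaked on this axis.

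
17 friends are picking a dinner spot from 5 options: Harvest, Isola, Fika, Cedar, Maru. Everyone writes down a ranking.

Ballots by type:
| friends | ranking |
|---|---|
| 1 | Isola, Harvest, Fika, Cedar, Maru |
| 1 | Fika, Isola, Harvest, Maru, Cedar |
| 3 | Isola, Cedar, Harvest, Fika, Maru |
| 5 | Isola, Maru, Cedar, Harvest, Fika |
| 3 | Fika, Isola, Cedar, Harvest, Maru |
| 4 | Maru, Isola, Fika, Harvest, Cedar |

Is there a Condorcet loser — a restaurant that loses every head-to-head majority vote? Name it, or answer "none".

Pairwise majorities:
Harvest vs Isola: Isola, 17–0.
Harvest–Fika: Harvest 9–8.
Harvest vs Cedar: Harvest is ranked higher on 1+1+4 = 6 ballots, Cedar on 11. Cedar wins 11–6.
Harvest vs Maru: 1+1+3+3 = 8 for Harvest, 9 for Maru — Maru by 9–8.
Isola–Fika: Isola 13–4.
Isola vs Cedar: 17 to 0, Isola.
Isola vs Maru: Isola, 13–4.
Fika vs Cedar: Fika, 9–8.
Fika vs Maru: Fika preferred on 1+1+3+3 = 8 ballots; Maru wins 9–8.
Cedar–Maru: Maru 10–7.
No restaurant is winless: Harvest beats Fika; Isola beats Harvest; Fika beats Cedar; Cedar beats Harvest; Maru beats Harvest. There is no Condorcet loser.

none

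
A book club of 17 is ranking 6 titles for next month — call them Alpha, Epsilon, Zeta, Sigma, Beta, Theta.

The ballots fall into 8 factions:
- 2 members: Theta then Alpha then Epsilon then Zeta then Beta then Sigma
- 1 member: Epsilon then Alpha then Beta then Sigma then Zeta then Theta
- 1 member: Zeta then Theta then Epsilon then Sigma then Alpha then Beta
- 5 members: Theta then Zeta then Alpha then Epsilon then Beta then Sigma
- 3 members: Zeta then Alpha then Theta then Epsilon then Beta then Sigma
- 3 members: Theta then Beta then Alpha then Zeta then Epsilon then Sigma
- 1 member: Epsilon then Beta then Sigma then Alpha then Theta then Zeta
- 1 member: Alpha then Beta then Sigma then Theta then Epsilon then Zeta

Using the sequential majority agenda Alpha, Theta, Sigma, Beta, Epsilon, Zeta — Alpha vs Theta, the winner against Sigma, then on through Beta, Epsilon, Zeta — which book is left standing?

Theta

Round 1: Alpha vs Theta — 6–11, Theta advances.
Round 2: Theta vs Sigma — 14–3, Theta advances.
Round 3: Theta vs Beta — 14–3, Theta advances.
Round 4: Theta vs Epsilon — 15–2, Theta advances.
Round 5: Theta vs Zeta — 12–5, Theta advances.
The agenda winner is Theta.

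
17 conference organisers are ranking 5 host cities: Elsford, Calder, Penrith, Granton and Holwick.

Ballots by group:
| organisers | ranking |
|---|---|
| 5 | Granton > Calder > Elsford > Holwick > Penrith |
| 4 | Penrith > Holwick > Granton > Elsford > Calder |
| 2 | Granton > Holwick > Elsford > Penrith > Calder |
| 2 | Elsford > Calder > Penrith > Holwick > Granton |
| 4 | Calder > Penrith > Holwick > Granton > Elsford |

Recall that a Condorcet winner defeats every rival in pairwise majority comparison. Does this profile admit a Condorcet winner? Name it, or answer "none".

none

Pairwise majorities:
Elsford vs Calder: Calder wins 9–8.
Elsford vs Penrith: Elsford preferred on 5+2+2 = 9 ballots; Elsford wins 9–8.
Elsford–Granton: Granton 15–2.
Elsford–Holwick: Holwick 10–7.
Calder vs Penrith: 11 to 6, Calder.
Calder vs Granton: Calder is ranked higher on 2+4 = 6 ballots, Granton on 11. Granton wins 11–6.
Calder–Holwick: Calder 11–6.
Penrith vs Granton: 10 to 7, Penrith.
Penrith vs Holwick: Penrith wins 10–7.
Granton vs Holwick: Granton is ranked higher on 5+2 = 7 ballots, Holwick on 10. Holwick wins 10–7.
No city is unbeaten: Elsford loses to Calder; Calder loses to Granton; Penrith loses to Elsford; Granton loses to Penrith; Holwick loses to Calder. In particular Elsford → Penrith → Granton → Elsford is a majority cycle — no Condorcet winner exists.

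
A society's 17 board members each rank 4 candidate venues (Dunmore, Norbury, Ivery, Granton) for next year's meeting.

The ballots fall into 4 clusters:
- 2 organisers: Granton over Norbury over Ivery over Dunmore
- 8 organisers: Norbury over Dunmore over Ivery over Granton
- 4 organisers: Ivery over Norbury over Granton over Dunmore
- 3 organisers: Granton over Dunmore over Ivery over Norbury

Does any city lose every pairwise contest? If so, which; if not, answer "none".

none

Pairwise majorities:
Dunmore vs Norbury: 3 to 14, Norbury.
Dunmore vs Ivery: 11 to 6, Dunmore.
Dunmore vs Granton: Dunmore is ranked higher on 8 ballots, Granton on 9. Granton wins 9–8.
Norbury vs Ivery: Norbury, 10–7.
Norbury–Granton: Norbury 12–5.
Ivery vs Granton: 12 to 5, Ivery.
Every city wins at least one matchup (Dunmore beats Ivery; Norbury beats Dunmore; Ivery beats Granton; Granton beats Dunmore), so there is no Condorcet loser.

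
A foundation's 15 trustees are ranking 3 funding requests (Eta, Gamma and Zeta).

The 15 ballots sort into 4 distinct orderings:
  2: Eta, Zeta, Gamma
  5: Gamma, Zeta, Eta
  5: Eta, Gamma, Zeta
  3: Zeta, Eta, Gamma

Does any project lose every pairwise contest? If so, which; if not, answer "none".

none

Pairwise majorities:
Eta vs Gamma: Eta, 10–5.
Eta vs Zeta: Zeta, 8–7.
Gamma vs Zeta: Gamma, 10–5.
Each project has at least one pairwise win (Eta beats Gamma; Gamma beats Zeta; Zeta beats Eta) — no Condorcet loser.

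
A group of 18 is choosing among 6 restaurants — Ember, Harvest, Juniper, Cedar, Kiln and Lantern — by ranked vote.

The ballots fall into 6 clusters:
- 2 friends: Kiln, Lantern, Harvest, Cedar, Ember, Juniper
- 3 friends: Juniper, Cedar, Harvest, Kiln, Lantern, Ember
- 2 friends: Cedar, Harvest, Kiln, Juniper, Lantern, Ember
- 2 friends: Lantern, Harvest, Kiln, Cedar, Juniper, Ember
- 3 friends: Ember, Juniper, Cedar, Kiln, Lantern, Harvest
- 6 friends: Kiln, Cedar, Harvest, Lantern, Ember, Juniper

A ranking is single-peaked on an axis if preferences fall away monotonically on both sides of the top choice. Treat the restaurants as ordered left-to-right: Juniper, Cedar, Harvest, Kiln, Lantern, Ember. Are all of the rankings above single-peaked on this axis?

Axis positions: Juniper=1, Cedar=2, Harvest=3, Kiln=4, Lantern=5, Ember=6.
Cluster 1 (peak Kiln at position 4): ranking walks positions 4-5-3-2-6-1, expanding outward from the peak — single-peaked.
Cluster 2 (peak Juniper at position 1): ranking walks positions 1-2-3-4-5-6, expanding outward from the peak — single-peaked.
Cluster 3 (peak Cedar at position 2): ranking walks positions 2-3-4-1-5-6, expanding outward from the peak — single-peaked.
Cluster 4: ranking walks positions 5-3-4-2-1-6; Harvest is ranked above Kiln even though Kiln lies between Harvest and the peak Lantern on the axis — preferences dip and rise again. Not single-peaked.
Cluster 5: ranking walks positions 6-1-2-4-5-3; Juniper is ranked above Lantern even though Lantern lies between Juniper and the peak Ember on the axis — preferences dip and rise again. Not single-peaked.
Cluster 6: ranking walks positions 4-2-3-5-6-1; Cedar is ranked above Harvest even though Harvest lies between Cedar and the peak Kiln on the axis — preferences dip and rise again. Not single-peaked.
Cluster 4 violates single-peakedness, so the profile is not single-peaked on this axis.

no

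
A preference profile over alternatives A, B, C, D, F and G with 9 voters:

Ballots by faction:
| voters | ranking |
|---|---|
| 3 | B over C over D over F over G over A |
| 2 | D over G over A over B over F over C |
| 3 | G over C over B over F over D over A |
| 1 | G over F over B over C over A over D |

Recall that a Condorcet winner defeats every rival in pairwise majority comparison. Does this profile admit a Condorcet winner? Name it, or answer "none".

Head-to-head results (9 voters):
A vs B: B, 7–2.
A–C: C 7–2.
A vs D: D wins 8–1.
A–F: F 7–2.
A–G: G 9–0.
B vs C: B wins 6–3.
B vs D: B, 7–2.
B vs F: B, 8–1.
B vs G: G wins 6–3.
C vs D: C, 7–2.
C vs F: C, 6–3.
C–G: G 6–3.
D vs F: D wins 5–4.
D–G: D 5–4.
F–G: G 6–3.
Each alternative drops at least one matchup (A loses to B; B loses to G; C loses to B; D loses to B; F loses to B; G loses to D); the cycle B > D > G > B rules out a Condorcet winner.

none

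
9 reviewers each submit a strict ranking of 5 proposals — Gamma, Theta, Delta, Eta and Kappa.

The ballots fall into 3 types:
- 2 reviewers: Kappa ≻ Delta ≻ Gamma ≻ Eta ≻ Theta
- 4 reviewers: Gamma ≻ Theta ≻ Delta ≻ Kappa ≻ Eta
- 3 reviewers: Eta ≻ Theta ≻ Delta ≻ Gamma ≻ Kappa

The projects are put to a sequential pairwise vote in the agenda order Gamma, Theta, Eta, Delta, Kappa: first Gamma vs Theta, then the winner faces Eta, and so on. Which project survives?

Round 1: Gamma vs Theta — 6–3, Gamma advances.
Round 2: Gamma vs Eta — 6–3, Gamma advances.
Round 3: Gamma vs Delta — 4–5, Delta advances.
Round 4: Delta vs Kappa — 7–2, Delta advances.
The agenda winner is Delta.

Delta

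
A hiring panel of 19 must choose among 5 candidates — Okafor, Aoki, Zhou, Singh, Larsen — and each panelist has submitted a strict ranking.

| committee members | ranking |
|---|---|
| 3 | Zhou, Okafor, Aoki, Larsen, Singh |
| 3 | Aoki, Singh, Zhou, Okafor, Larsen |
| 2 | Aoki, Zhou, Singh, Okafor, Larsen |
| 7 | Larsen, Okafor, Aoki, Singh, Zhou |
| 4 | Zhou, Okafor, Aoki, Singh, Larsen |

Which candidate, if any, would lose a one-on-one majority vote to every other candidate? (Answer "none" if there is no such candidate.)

Head-to-head results (19 committee members):
Okafor vs Aoki: Okafor wins 14–5.
Okafor vs Zhou: Zhou wins 12–7.
Okafor–Singh: Okafor 14–5.
Okafor vs Larsen: Okafor preferred on 3+3+2+4 = 12 ballots; Okafor wins 12–7.
Aoki vs Zhou: 12 to 7, Aoki.
Aoki vs Singh: Aoki is ranked higher on 3+3+2+7+4 = 19 ballots, Singh on 0. Aoki wins 19–0.
Aoki vs Larsen: 12 to 7, Aoki.
Zhou vs Singh: Singh wins 10–9.
Zhou–Larsen: Zhou 12–7.
Singh vs Larsen: Larsen, 10–9.
No candidate is winless: Okafor beats Aoki; Aoki beats Zhou; Zhou beats Okafor; Singh beats Zhou; Larsen beats Singh. There is no Condorcet loser.

none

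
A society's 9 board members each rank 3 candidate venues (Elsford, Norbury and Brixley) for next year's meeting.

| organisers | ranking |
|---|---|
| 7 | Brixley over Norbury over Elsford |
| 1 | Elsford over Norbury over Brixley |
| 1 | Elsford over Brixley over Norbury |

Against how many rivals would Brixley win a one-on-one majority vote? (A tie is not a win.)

Brixley against each rival (9 organisers):
Brixley vs Elsford: Brixley, 7–2.
Brixley vs Norbury: 7+1 = 8 for Brixley, 1 for Norbury — Brixley by 8–1.
Brixley beats Elsford, Norbury — 2 pairwise wins.

2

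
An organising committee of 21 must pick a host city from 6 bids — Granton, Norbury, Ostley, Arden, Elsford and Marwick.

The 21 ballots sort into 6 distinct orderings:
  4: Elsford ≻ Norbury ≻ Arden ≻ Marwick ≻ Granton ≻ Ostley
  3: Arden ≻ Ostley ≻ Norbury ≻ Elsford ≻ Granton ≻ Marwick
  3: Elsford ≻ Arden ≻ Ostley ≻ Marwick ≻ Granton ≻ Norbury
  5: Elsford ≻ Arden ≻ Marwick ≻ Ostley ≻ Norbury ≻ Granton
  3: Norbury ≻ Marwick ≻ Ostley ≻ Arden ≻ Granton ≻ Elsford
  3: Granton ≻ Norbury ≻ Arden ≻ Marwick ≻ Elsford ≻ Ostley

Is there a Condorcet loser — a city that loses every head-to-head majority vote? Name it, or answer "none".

Pairwise majorities:
Granton vs Norbury: 3+3 = 6 for Granton, 15 for Norbury — Norbury by 15–6.
Granton vs Ostley: 7 to 14, Ostley.
Granton vs Arden: 3 for Granton, 18 for Arden — Arden by 18–3.
Granton vs Elsford: Granton is ranked higher on 3+3 = 6 ballots, Elsford on 15. Elsford wins 15–6.
Granton vs Marwick: Marwick wins 15–6.
Norbury vs Ostley: Ostley, 11–10.
Norbury–Arden: Arden 11–10.
Norbury vs Elsford: Elsford, 12–9.
Norbury–Marwick: Norbury 13–8.
Ostley–Arden: Arden 18–3.
Ostley vs Elsford: Ostley is ranked higher on 3+3 = 6 ballots, Elsford on 15. Elsford wins 15–6.
Ostley vs Marwick: Marwick wins 15–6.
Arden vs Elsford: Arden is ranked higher on 3+3+3 = 9 ballots, Elsford on 12. Elsford wins 12–9.
Arden vs Marwick: 4+3+3+5+3 = 18 for Arden, 3 for Marwick — Arden by 18–3.
Elsford vs Marwick: Elsford preferred on 4+3+3+5 = 15 ballots; Elsford wins 15–6.
Granton is beaten in every head-to-head and is the Condorcet loser.

Granton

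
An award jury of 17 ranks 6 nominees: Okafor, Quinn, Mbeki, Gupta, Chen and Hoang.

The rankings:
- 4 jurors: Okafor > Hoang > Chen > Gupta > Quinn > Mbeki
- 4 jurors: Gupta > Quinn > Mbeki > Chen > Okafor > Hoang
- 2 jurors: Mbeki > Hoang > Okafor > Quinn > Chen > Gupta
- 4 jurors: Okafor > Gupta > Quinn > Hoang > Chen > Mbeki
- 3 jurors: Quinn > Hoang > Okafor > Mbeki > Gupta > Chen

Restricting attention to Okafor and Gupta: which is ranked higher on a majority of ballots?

Ballots ranking Okafor above Gupta: 4 + 2 + 4 + 3 = 13.
Ballots ranking Gupta above Okafor: 17 − 13 = 4.
Okafor wins the head-to-head 13–4.

Okafor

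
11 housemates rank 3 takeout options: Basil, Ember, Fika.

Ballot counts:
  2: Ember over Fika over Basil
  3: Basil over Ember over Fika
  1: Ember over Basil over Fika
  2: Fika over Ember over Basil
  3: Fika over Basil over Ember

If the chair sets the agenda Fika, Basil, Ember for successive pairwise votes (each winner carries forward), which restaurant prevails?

Round 1: Fika vs Basil — 7–4, Fika advances.
Round 2: Fika vs Ember — 5–6, Ember advances.
The agenda winner is Ember.

Ember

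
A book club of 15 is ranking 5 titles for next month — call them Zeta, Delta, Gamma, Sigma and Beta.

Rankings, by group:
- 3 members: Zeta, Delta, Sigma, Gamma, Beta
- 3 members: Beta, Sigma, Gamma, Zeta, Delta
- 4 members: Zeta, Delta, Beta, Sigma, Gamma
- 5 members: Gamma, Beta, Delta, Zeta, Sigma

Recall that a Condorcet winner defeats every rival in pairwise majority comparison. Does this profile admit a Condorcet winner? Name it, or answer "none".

none

Check each pair by majority over 15 ballots:
Zeta vs Delta: Zeta preferred on 3+3+4 = 10 ballots; Zeta wins 10–5.
Zeta vs Gamma: 7 to 8, Gamma.
Zeta vs Sigma: Zeta wins 12–3.
Zeta–Beta: Beta 8–7.
Delta vs Gamma: 3+4 = 7 for Delta, 8 for Gamma — Gamma by 8–7.
Delta vs Sigma: Delta wins 12–3.
Delta vs Beta: Beta, 8–7.
Gamma–Sigma: Sigma 10–5.
Gamma vs Beta: Gamma, 8–7.
Sigma vs Beta: Sigma preferred on 3 ballots; Beta wins 12–3.
Every book loses at least once (Zeta loses to Gamma; Delta loses to Zeta; Gamma loses to Sigma; Sigma loses to Zeta; Beta loses to Gamma). The majority relation contains the cycle Zeta → Sigma → Gamma → Zeta, so there is no Condorcet winner.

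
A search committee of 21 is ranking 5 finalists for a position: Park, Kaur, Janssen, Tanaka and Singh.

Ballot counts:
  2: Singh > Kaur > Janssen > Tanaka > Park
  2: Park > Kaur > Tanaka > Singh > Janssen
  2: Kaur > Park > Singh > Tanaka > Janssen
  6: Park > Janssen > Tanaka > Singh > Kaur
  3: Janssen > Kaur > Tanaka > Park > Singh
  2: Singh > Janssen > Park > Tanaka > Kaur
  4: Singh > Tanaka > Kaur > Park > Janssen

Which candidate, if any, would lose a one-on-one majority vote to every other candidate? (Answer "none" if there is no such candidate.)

Head-to-head results (21 committee members):
Park vs Kaur: Park is ranked higher on 2+6+2 = 10 ballots, Kaur on 11. Kaur wins 11–10.
Park vs Janssen: Park, 14–7.
Park vs Tanaka: 12 to 9, Park.
Park vs Singh: Park is ranked higher on 2+2+6+3 = 13 ballots, Singh on 8. Park wins 13–8.
Kaur vs Janssen: Janssen, 11–10.
Kaur vs Tanaka: 9 to 12, Tanaka.
Kaur vs Singh: Kaur is ranked higher on 2+2+3 = 7 ballots, Singh on 14. Singh wins 14–7.
Janssen vs Tanaka: Janssen is ranked higher on 2+6+3+2 = 13 ballots, Tanaka on 8. Janssen wins 13–8.
Janssen vs Singh: Singh wins 12–9.
Tanaka vs Singh: 2+6+3 = 11 for Tanaka, 10 for Singh — Tanaka by 11–10.
Each candidate has at least one pairwise win (Park beats Janssen; Kaur beats Park; Janssen beats Kaur; Tanaka beats Kaur; Singh beats Kaur) — no Condorcet loser.

none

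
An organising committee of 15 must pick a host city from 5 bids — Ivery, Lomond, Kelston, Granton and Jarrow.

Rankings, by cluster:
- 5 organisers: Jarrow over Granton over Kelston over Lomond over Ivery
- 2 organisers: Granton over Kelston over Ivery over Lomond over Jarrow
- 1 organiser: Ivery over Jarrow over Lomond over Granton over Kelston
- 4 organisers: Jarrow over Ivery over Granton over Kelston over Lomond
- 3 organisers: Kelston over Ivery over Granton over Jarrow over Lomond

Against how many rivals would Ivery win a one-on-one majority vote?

2

Ivery against each rival (15 organisers):
Ivery–Lomond: Ivery 10–5.
Ivery vs Kelston: 5 to 10, Kelston.
Ivery vs Granton: Ivery, 8–7.
Ivery vs Jarrow: Ivery is ranked higher on 2+1+3 = 6 ballots, Jarrow on 9. Jarrow wins 9–6.
Ivery beats Lomond, Granton; loses to Kelston, Jarrow — 2 pairwise wins.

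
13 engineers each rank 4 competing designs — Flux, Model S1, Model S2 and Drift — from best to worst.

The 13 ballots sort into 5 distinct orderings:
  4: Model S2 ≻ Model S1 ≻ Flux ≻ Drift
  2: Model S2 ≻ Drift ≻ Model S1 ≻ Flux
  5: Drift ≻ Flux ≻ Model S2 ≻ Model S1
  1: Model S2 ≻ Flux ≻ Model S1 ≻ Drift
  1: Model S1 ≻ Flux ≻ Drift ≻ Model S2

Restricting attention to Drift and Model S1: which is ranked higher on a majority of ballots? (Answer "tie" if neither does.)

Drift

Ballots ranking Drift above Model S1: 2 + 5 = 7.
Ballots ranking Model S1 above Drift: 13 − 7 = 6.
Drift wins the head-to-head 7–6.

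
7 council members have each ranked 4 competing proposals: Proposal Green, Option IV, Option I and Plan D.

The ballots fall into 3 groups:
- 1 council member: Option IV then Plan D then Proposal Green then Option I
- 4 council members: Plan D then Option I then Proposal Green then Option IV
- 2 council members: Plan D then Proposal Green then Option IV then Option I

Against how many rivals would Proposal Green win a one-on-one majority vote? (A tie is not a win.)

1

Proposal Green against each rival (7 council members):
Proposal Green vs Option IV: Proposal Green wins 6–1.
Proposal Green vs Option I: Option I, 4–3.
Proposal Green vs Plan D: Proposal Green is ranked higher on 0 ballots, Plan D on 7. Plan D wins 7–0.
Proposal Green beats Option IV; loses to Option I, Plan D — 1 pairwise win.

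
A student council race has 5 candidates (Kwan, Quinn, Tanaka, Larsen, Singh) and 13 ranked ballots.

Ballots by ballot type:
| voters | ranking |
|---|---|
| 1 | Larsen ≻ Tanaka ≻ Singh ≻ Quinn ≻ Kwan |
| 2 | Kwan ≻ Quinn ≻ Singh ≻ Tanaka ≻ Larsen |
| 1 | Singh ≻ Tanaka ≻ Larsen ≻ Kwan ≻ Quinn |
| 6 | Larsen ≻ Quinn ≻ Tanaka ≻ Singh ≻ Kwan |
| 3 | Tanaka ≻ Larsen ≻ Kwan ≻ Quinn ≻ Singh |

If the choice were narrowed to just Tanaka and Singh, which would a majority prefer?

Ballots ranking Tanaka above Singh: 1 + 6 + 3 = 10.
Ballots ranking Singh above Tanaka: 13 − 10 = 3.
Tanaka wins the head-to-head 10–3.

Tanaka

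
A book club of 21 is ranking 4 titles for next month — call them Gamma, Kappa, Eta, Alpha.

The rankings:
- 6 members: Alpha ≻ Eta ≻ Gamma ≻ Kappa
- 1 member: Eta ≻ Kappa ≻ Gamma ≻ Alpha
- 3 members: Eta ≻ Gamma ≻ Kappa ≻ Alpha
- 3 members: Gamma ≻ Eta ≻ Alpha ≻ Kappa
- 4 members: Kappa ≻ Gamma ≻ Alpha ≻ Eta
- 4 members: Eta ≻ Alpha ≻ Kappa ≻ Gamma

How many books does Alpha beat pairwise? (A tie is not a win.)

1

Alpha against each rival (21 members):
Alpha vs Gamma: Gamma, 11–10.
Alpha vs Kappa: Alpha preferred on 6+3+4 = 13 ballots; Alpha wins 13–8.
Alpha–Eta: Eta 11–10.
Alpha beats Kappa; loses to Gamma, Eta — 1 pairwise win.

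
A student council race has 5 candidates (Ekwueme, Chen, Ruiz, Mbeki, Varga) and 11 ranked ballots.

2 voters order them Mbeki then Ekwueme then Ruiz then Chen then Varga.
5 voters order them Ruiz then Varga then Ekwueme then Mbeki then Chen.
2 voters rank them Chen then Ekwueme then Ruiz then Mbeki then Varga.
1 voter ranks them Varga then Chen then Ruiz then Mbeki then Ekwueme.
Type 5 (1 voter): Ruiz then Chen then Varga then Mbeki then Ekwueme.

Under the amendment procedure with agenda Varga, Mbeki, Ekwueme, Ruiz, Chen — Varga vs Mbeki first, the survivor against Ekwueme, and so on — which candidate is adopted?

Ruiz

Round 1: Varga vs Mbeki — 7–4, Varga advances.
Round 2: Varga vs Ekwueme — 7–4, Varga advances.
Round 3: Varga vs Ruiz — 1–10, Ruiz advances.
Round 4: Ruiz vs Chen — 8–3, Ruiz advances.
The agenda winner is Ruiz.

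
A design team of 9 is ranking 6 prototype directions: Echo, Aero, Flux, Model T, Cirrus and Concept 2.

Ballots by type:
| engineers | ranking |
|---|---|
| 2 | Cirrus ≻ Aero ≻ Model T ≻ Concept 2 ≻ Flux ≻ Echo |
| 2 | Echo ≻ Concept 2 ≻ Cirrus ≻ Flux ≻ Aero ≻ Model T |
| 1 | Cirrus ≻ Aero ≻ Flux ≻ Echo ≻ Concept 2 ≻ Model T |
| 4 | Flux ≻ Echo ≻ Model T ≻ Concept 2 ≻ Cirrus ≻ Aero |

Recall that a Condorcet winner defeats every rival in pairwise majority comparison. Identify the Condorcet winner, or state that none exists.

none

Check each pair by majority over 9 ballots:
Echo vs Aero: 6 to 3, Echo.
Echo–Flux: Flux 7–2.
Echo vs Model T: Echo, 7–2.
Echo–Cirrus: Echo 6–3.
Echo vs Concept 2: Echo preferred on 2+1+4 = 7 ballots; Echo wins 7–2.
Aero vs Flux: Flux wins 6–3.
Aero vs Model T: Aero wins 5–4.
Aero vs Cirrus: 0 to 9, Cirrus.
Aero vs Concept 2: Aero is ranked higher on 2+1 = 3 ballots, Concept 2 on 6. Concept 2 wins 6–3.
Flux vs Model T: Flux wins 7–2.
Flux–Cirrus: Cirrus 5–4.
Flux vs Concept 2: Flux is ranked higher on 1+4 = 5 ballots, Concept 2 on 4. Flux wins 5–4.
Model T vs Cirrus: Model T preferred on 4 ballots; Cirrus wins 5–4.
Model T vs Concept 2: 6 to 3, Model T.
Cirrus–Concept 2: Concept 2 6–3.
Every design loses at least once (Echo loses to Flux; Aero loses to Echo; Flux loses to Cirrus; Model T loses to Echo; Cirrus loses to Echo; Concept 2 loses to Echo). The majority relation contains the cycle Echo beats Cirrus beats Flux beats Echo, so there is no Condorcet winner.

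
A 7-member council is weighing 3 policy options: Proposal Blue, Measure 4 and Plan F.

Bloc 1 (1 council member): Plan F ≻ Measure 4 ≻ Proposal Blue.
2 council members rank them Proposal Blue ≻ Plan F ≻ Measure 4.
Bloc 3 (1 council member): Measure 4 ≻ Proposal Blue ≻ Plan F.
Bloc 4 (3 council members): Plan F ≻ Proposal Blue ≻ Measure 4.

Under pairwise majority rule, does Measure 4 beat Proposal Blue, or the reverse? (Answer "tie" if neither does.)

Ballots ranking Measure 4 above Proposal Blue: 1 + 1 = 2.
Ballots ranking Proposal Blue above Measure 4: 7 − 2 = 5.
Proposal Blue wins the head-to-head 5–2.

Proposal Blue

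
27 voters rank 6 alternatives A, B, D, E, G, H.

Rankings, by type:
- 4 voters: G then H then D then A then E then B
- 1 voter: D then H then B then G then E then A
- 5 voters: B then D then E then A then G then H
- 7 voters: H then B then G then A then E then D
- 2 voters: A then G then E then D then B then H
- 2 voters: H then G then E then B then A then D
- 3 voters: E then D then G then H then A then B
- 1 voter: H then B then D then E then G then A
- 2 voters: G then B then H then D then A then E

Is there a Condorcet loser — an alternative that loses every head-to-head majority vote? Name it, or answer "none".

Pairwise majorities:
A–B: B 18–9.
A vs D: 7+2+2 = 11 for A, 16 for D — D by 16–11.
A vs E: A wins 15–12.
A vs G: G, 20–7.
A vs H: A is ranked higher on 5+2 = 7 ballots, H on 20. H wins 20–7.
B vs D: B is ranked higher on 5+7+2+1+2 = 17 ballots, D on 10. B wins 17–10.
B vs E: B is ranked higher on 1+5+7+1+2 = 16 ballots, E on 11. B wins 16–11.
B vs G: 14 to 13, B.
B–H: H 18–9.
D–E: E 14–13.
D vs G: D preferred on 1+5+3+1 = 10 ballots; G wins 17–10.
D–H: H 16–11.
E–G: G 18–9.
E–H: H 17–10.
G vs H: 16 to 11, G.
Every alternative wins at least one matchup (A beats E; B beats A; D beats A; E beats D; G beats A; H beats A), so there is no Condorcet loser.

none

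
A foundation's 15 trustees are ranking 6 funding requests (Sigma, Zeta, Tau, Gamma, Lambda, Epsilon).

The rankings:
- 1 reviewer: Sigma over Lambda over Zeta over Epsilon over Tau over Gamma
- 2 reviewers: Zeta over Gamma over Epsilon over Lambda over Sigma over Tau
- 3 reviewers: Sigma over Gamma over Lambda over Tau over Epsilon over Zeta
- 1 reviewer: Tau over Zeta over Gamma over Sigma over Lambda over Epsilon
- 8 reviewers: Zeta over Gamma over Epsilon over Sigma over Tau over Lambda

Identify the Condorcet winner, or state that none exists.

Zeta

Pairwise majorities:
Sigma vs Zeta: Zeta, 11–4.
Sigma vs Tau: Sigma is ranked higher on 1+2+3+8 = 14 ballots, Tau on 1. Sigma wins 14–1.
Sigma–Gamma: Gamma 11–4.
Sigma vs Lambda: Sigma, 13–2.
Sigma vs Epsilon: 1+3+1 = 5 for Sigma, 10 for Epsilon — Epsilon by 10–5.
Zeta–Tau: Zeta 11–4.
Zeta vs Gamma: Zeta wins 12–3.
Zeta vs Lambda: Zeta wins 11–4.
Zeta vs Epsilon: 12 to 3, Zeta.
Tau vs Gamma: Gamma wins 13–2.
Tau vs Lambda: 1+8 = 9 for Tau, 6 for Lambda — Tau by 9–6.
Tau vs Epsilon: Epsilon wins 11–4.
Gamma–Lambda: Gamma 14–1.
Gamma–Epsilon: Gamma 14–1.
Lambda vs Epsilon: 1+3+1 = 5 for Lambda, 10 for Epsilon — Epsilon by 10–5.
Only Zeta has no losses; Zeta is the Condorcet winner.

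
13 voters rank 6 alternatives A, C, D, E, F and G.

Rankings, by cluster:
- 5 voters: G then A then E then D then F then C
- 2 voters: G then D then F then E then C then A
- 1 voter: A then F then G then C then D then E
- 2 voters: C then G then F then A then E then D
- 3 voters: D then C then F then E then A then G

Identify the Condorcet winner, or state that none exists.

G

Check each pair by majority over 13 ballots:
A–C: C 7–6.
A vs D: A wins 8–5.
A vs E: A wins 8–5.
A–F: F 7–6.
A vs G: G wins 9–4.
C vs D: D, 10–3.
C vs E: E wins 7–6.
C vs F: F, 8–5.
C vs G: G, 8–5.
D vs E: E, 7–6.
D vs F: D wins 10–3.
D–G: G 10–3.
E vs F: F, 8–5.
E vs G: G wins 10–3.
F–G: G 9–4.
G wins every pairwise contest, so G is the Condorcet winner.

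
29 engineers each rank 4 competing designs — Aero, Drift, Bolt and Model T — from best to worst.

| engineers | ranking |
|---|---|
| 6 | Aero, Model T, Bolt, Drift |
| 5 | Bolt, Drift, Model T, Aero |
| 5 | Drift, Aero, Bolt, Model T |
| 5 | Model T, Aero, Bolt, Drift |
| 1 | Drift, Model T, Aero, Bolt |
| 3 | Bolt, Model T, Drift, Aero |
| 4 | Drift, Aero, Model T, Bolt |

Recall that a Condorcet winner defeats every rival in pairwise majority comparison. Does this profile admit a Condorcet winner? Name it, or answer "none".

Check each pair by majority over 29 ballots:
Aero vs Drift: Drift wins 18–11.
Aero vs Bolt: Aero wins 21–8.
Aero vs Model T: 15 to 14, Aero.
Drift vs Bolt: Drift is ranked higher on 5+1+4 = 10 ballots, Bolt on 19. Bolt wins 19–10.
Drift vs Model T: Drift preferred on 5+5+1+4 = 15 ballots; Drift wins 15–14.
Bolt vs Model T: Bolt is ranked higher on 5+5+3 = 13 ballots, Model T on 16. Model T wins 16–13.
Every design loses at least once (Aero loses to Drift; Drift loses to Bolt; Bolt loses to Aero; Model T loses to Aero). The majority relation contains the cycle Aero > Bolt > Drift > Aero, so there is no Condorcet winner.

none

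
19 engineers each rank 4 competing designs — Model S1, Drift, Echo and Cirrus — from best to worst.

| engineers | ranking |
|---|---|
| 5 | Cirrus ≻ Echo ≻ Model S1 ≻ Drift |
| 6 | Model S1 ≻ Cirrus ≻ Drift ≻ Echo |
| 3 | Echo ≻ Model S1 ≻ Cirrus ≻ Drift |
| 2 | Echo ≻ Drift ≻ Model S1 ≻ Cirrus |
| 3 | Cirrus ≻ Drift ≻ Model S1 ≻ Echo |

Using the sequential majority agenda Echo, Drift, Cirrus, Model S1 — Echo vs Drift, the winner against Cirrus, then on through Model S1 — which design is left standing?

Model S1

Round 1: Echo vs Drift — 10–9, Echo advances.
Round 2: Echo vs Cirrus — 5–14, Cirrus advances.
Round 3: Cirrus vs Model S1 — 8–11, Model S1 advances.
Model S1 survives the agenda.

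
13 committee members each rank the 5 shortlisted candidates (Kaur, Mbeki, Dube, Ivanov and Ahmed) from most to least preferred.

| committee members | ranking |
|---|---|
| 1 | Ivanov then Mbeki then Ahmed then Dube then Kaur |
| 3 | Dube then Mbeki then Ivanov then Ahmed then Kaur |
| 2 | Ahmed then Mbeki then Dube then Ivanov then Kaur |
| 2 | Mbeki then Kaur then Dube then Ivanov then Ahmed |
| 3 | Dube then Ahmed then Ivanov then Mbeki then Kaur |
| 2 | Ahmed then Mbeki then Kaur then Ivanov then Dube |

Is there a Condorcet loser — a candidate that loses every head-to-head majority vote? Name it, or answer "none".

Pairwise majorities:
Kaur vs Mbeki: 0 to 13, Mbeki.
Kaur vs Dube: Kaur preferred on 2+2 = 4 ballots; Dube wins 9–4.
Kaur vs Ivanov: Ivanov wins 9–4.
Kaur vs Ahmed: 2 to 11, Ahmed.
Mbeki vs Dube: Mbeki, 7–6.
Mbeki vs Ivanov: Mbeki preferred on 3+2+2+2 = 9 ballots; Mbeki wins 9–4.
Mbeki vs Ahmed: Mbeki preferred on 1+3+2 = 6 ballots; Ahmed wins 7–6.
Dube vs Ivanov: 10 to 3, Dube.
Dube vs Ahmed: Dube, 8–5.
Ivanov vs Ahmed: Ahmed, 7–6.
Kaur is beaten in every head-to-head and is the Condorcet loser.

Kaur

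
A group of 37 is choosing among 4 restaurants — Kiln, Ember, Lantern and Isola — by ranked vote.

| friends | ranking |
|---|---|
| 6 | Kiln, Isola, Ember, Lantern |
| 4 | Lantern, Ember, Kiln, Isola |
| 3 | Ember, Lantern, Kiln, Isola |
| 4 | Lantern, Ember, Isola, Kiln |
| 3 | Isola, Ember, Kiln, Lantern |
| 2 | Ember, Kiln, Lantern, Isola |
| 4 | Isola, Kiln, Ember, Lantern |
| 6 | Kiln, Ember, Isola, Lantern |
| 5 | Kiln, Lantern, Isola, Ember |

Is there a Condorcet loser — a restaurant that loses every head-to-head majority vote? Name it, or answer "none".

Head-to-head results (37 friends):
Kiln–Ember: Kiln 21–16.
Kiln vs Lantern: 26 to 11, Kiln.
Kiln vs Isola: 26 to 11, Kiln.
Ember–Lantern: Ember 24–13.
Ember–Isola: Ember 19–18.
Lantern–Isola: Isola 19–18.
Lantern loses to every other restaurant — it is the Condorcet loser.

Lantern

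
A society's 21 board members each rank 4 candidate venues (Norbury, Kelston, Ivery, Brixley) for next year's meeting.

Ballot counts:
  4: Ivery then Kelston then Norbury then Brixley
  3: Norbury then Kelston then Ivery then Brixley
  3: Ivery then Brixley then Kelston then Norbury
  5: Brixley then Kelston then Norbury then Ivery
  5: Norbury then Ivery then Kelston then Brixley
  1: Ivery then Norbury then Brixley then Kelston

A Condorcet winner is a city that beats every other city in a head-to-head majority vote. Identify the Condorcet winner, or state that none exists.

Head-to-head results (21 organisers):
Norbury vs Kelston: Norbury preferred on 3+5+1 = 9 ballots; Kelston wins 12–9.
Norbury vs Ivery: 13 to 8, Norbury.
Norbury vs Brixley: Norbury is ranked higher on 4+3+5+1 = 13 ballots, Brixley on 8. Norbury wins 13–8.
Kelston vs Ivery: 3+5 = 8 for Kelston, 13 for Ivery — Ivery by 13–8.
Kelston vs Brixley: 4+3+5 = 12 for Kelston, 9 for Brixley — Kelston by 12–9.
Ivery vs Brixley: 4+3+3+5+1 = 16 for Ivery, 5 for Brixley — Ivery by 16–5.
Each city drops at least one matchup (Norbury loses to Kelston; Kelston loses to Ivery; Ivery loses to Norbury; Brixley loses to Norbury); the cycle Norbury → Ivery → Kelston → Norbury rules out a Condorcet winner.

none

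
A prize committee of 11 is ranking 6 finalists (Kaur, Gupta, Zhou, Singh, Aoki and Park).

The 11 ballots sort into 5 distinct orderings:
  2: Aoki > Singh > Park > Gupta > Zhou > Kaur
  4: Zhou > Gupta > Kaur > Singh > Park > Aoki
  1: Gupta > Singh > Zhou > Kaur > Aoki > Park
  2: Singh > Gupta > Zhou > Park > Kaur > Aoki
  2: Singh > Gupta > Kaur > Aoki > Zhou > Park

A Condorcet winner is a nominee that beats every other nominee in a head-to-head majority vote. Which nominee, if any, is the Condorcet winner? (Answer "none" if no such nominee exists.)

Pairwise majorities:
Kaur vs Gupta: Kaur is ranked higher on 0 ballots, Gupta on 11. Gupta wins 11–0.
Kaur–Zhou: Zhou 9–2.
Kaur–Singh: Singh 7–4.
Kaur–Aoki: Kaur 9–2.
Kaur vs Park: Kaur, 7–4.
Gupta vs Zhou: Gupta preferred on 2+1+2+2 = 7 ballots; Gupta wins 7–4.
Gupta vs Singh: Singh wins 6–5.
Gupta vs Aoki: 4+1+2+2 = 9 for Gupta, 2 for Aoki — Gupta by 9–2.
Gupta vs Park: 4+1+2+2 = 9 for Gupta, 2 for Park — Gupta by 9–2.
Zhou vs Singh: 4 to 7, Singh.
Zhou vs Aoki: Zhou, 7–4.
Zhou vs Park: Zhou, 9–2.
Singh vs Aoki: Singh is ranked higher on 4+1+2+2 = 9 ballots, Aoki on 2. Singh wins 9–2.
Singh–Park: Singh 11–0.
Aoki vs Park: 5 to 6, Park.
Only Singh has no losses; Singh is the Condorcet winner.

Singh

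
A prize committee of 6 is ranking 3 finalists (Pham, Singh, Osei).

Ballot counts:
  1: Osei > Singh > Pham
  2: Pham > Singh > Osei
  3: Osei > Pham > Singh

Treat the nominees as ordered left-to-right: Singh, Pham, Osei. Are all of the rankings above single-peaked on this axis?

Axis positions: Singh=1, Pham=2, Osei=3.
Bloc 1: ranking walks positions 3-1-2; Singh is ranked above Pham even though Pham lies between Singh and the peak Osei on the axis — preferences dip and rise again. Not single-peaked.
Bloc 2 (peak Pham at position 2): ranking walks positions 2-1-3, expanding outward from the peak — single-peaked.
Bloc 3 (peak Osei at position 3): ranking walks positions 3-2-1, expanding outward from the peak — single-peaked.
Bloc 1 violates single-peakedness, so the profile is not single-peaked on this axis.

no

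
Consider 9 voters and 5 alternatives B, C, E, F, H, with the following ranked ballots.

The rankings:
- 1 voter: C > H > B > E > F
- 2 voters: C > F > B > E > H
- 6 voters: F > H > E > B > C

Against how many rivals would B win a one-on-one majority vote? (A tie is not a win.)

1

B against each rival (9 voters):
B–C: B 6–3.
B–E: E 6–3.
B vs F: F, 8–1.
B vs H: H, 7–2.
B beats C; loses to E, F, H — 1 pairwise win.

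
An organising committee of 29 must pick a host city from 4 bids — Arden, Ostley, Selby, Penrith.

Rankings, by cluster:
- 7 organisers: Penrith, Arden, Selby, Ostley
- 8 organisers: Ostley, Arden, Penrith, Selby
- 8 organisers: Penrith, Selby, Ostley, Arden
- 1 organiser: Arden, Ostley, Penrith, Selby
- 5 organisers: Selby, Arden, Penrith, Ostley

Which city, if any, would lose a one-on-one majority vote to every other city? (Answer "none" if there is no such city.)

none

Pairwise majorities:
Arden vs Ostley: 7+1+5 = 13 for Arden, 16 for Ostley — Ostley by 16–13.
Arden–Selby: Arden 16–13.
Arden vs Penrith: Arden preferred on 8+1+5 = 14 ballots; Penrith wins 15–14.
Ostley vs Selby: Selby wins 20–9.
Ostley vs Penrith: 8+1 = 9 for Ostley, 20 for Penrith — Penrith by 20–9.
Selby vs Penrith: Penrith wins 24–5.
Each city has at least one pairwise win (Arden beats Selby; Ostley beats Arden; Selby beats Ostley; Penrith beats Arden) — no Condorcet loser.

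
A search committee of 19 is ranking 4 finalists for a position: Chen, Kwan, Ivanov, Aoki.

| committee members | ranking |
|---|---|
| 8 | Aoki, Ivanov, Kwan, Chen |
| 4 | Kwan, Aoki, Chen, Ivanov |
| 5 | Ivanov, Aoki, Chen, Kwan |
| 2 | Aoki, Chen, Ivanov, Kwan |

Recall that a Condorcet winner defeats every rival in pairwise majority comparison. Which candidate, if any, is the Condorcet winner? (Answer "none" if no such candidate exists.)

Pairwise majorities:
Chen vs Kwan: 5+2 = 7 for Chen, 12 for Kwan — Kwan by 12–7.
Chen vs Ivanov: Chen preferred on 4+2 = 6 ballots; Ivanov wins 13–6.
Chen vs Aoki: Chen is ranked higher on 0 ballots, Aoki on 19. Aoki wins 19–0.
Kwan vs Ivanov: 4 for Kwan, 15 for Ivanov — Ivanov by 15–4.
Kwan vs Aoki: 4 for Kwan, 15 for Aoki — Aoki by 15–4.
Ivanov vs Aoki: 5 to 14, Aoki.
Aoki defeats every rival head-to-head and is the Condorcet winner.

Aoki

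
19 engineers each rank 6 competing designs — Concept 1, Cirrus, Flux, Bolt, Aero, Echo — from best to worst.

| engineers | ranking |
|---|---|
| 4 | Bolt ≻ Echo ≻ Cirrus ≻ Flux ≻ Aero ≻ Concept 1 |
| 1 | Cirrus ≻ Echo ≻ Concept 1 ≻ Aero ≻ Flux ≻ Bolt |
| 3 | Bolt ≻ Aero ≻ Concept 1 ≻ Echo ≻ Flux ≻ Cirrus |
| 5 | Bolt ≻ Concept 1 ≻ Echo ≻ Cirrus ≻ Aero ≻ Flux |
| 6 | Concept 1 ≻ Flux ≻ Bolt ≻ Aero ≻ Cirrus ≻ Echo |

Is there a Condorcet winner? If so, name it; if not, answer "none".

Bolt

Head-to-head results (19 engineers):
Concept 1 vs Cirrus: Concept 1 is ranked higher on 3+5+6 = 14 ballots, Cirrus on 5. Concept 1 wins 14–5.
Concept 1 vs Flux: Concept 1 is ranked higher on 1+3+5+6 = 15 ballots, Flux on 4. Concept 1 wins 15–4.
Concept 1 vs Bolt: Concept 1 is ranked higher on 1+6 = 7 ballots, Bolt on 12. Bolt wins 12–7.
Concept 1 vs Aero: 1+5+6 = 12 for Concept 1, 7 for Aero — Concept 1 by 12–7.
Concept 1 vs Echo: 3+5+6 = 14 for Concept 1, 5 for Echo — Concept 1 by 14–5.
Cirrus vs Flux: 4+1+5 = 10 for Cirrus, 9 for Flux — Cirrus by 10–9.
Cirrus vs Bolt: Cirrus preferred on 1 ballot; Bolt wins 18–1.
Cirrus vs Aero: Cirrus is ranked higher on 4+1+5 = 10 ballots, Aero on 9. Cirrus wins 10–9.
Cirrus vs Echo: Cirrus is ranked higher on 1+6 = 7 ballots, Echo on 12. Echo wins 12–7.
Flux vs Bolt: Flux is ranked higher on 1+6 = 7 ballots, Bolt on 12. Bolt wins 12–7.
Flux vs Aero: 10 to 9, Flux.
Flux vs Echo: 6 to 13, Echo.
Bolt vs Aero: Bolt preferred on 4+3+5+6 = 18 ballots; Bolt wins 18–1.
Bolt vs Echo: 4+3+5+6 = 18 for Bolt, 1 for Echo — Bolt by 18–1.
Aero vs Echo: 9 to 10, Echo.
Bolt beats each of Concept 1, Cirrus, Flux, Aero, Echo — Bolt is the Condorcet winner.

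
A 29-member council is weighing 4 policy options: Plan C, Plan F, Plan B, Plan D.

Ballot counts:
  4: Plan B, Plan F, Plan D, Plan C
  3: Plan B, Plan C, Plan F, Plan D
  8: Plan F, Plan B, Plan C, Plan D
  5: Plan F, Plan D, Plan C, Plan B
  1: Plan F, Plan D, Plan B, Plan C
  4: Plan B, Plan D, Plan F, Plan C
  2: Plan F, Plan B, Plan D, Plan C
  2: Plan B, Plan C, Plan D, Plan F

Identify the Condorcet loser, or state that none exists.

Head-to-head results (29 council members):
Plan C vs Plan F: Plan C is ranked higher on 3+2 = 5 ballots, Plan F on 24. Plan F wins 24–5.
Plan C vs Plan B: 5 to 24, Plan B.
Plan C–Plan D: Plan D 16–13.
Plan F vs Plan B: Plan F wins 16–13.
Plan F vs Plan D: Plan F preferred on 4+3+8+5+1+2 = 23 ballots; Plan F wins 23–6.
Plan B vs Plan D: Plan B is ranked higher on 4+3+8+4+2+2 = 23 ballots, Plan D on 6. Plan B wins 23–6.
Plan C loses to every other option — it is the Condorcet loser.

Plan C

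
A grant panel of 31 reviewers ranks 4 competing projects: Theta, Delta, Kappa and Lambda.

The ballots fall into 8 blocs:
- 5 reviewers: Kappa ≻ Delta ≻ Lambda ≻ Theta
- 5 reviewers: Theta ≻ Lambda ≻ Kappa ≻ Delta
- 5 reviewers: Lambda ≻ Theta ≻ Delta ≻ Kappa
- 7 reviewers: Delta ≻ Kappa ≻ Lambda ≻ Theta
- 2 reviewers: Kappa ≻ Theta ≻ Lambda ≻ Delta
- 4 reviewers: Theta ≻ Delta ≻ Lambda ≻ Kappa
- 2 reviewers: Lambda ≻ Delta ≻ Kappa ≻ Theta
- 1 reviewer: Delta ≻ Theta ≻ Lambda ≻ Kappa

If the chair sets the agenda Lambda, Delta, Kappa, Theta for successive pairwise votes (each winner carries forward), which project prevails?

Round 1: Lambda vs Delta — 14–17, Delta advances.
Round 2: Delta vs Kappa — 19–12, Delta advances.
Round 3: Delta vs Theta — 15–16, Theta advances.
Theta survives the agenda.

Theta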